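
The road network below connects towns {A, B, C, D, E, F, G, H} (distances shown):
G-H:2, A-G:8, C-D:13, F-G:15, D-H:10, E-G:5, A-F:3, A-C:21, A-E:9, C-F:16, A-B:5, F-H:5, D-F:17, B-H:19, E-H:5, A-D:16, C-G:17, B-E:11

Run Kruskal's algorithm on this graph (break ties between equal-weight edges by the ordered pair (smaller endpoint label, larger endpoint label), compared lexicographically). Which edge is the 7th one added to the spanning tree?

C-D

Kruskal: consider edges lightest-first.
G-H (2): add — endpoints in different components.
A-F (3): add — endpoints in different components.
A-B (5): add — endpoints in different components.
E-G (5): add — endpoints in different components.
E-H (5): skip — E and H already connected.
F-H (5): add — endpoints in different components.
A-G (8): skip — A and G already connected.
A-E (9): skip — A and E already connected.
D-H (10): add — endpoints in different components.
B-E (11): skip — B and E already connected.
C-D (13): add — endpoints in different components.
The 7th edge added is C-D.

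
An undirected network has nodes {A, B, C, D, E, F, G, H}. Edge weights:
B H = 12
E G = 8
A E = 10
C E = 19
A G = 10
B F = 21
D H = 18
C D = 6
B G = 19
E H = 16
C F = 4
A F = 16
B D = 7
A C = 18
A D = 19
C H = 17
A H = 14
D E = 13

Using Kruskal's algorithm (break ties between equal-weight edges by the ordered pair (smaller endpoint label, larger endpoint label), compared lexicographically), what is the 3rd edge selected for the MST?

Kruskal: consider edges lightest-first.
C F (4): add — endpoints in different components.
C D (6): add — endpoints in different components.
B D (7): add — endpoints in different components.
E G (8): add — endpoints in different components.
A E (10): add — endpoints in different components.
A G (10): skip — A and G already connected.
B H (12): add — endpoints in different components.
D E (13): add — endpoints in different components.
The 3rd edge added is B D.

B-D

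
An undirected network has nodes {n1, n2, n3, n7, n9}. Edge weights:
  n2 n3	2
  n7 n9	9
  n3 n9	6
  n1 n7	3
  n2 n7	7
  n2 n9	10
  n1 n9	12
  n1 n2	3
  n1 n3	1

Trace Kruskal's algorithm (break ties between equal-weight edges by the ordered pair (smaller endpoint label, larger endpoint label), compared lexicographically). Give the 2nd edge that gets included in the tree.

n2-n3

Sort edges by weight, then run Kruskal:
n1 n3 (1): add. Components now {n2} {n7} {n9} {n1,n3}
n2 n3 (2): add. Components now {n1,n2,n3} {n7} {n9}
n1 n2 (3): skip — n2 and n1 already connected.
n1 n7 (3): add. Components now {n1,n2,n3,n7} {n9}
n3 n9 (6): add. Components now {n1,n2,n3,n7,n9}
The 2nd edge added is n2 n3.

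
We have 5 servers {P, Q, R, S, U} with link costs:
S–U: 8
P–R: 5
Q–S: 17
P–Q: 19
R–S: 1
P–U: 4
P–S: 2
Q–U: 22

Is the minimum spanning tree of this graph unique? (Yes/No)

Kruskal: consider edges lightest-first.
R–S (1): add. Components now {R,S} {U} {Q} {P}
P–S (2): add. Components now {P,R,S} {U} {Q}
P–U (4): add. Components now {P,R,S,U} {Q}
P–R (5): skip — R and P already connected.
S–U (8): skip — S and U already connected.
Q–S (17): add. Components now {P,Q,R,S,U}
Every non-tree edge has weight strictly greater than the heaviest edge on the tree path between its endpoints, so the MST is unique.

Yes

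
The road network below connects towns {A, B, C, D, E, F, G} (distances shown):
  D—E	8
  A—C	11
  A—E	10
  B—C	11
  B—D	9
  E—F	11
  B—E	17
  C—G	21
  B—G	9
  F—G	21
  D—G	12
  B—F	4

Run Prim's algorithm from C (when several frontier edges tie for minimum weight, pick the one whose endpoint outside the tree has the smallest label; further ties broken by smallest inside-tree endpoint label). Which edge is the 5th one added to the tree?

B-F

Prim's algorithm from C:
Step 1: cheapest edge leaving the tree is A—C (11); add A.
Step 2: cheapest edge leaving the tree is A—E (10); add E.
Step 3: cheapest edge leaving the tree is D—E (8); add D.
Step 4: cheapest edge leaving the tree is B—D (9); add B.
Step 5: cheapest edge leaving the tree is B—F (4); add F.
Step 6: cheapest edge leaving the tree is B—G (9); add G.
The 5th edge added is B—F.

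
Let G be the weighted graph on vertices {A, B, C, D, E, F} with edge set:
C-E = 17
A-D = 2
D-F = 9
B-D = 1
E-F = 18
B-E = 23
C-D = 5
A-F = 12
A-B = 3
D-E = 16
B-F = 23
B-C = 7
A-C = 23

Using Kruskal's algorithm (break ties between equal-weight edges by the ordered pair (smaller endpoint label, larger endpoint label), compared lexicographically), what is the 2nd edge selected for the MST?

Kruskal: consider edges lightest-first.
B-D (1): add. Components now {A} {B,D} {C} {E} {F}
A-D (2): add. Components now {A,B,D} {C} {E} {F}
A-B (3): skip — A and B already connected.
C-D (5): add. Components now {A,B,C,D} {E} {F}
B-C (7): skip — B and C already connected.
D-F (9): add. Components now {A,B,C,D,F} {E}
A-F (12): skip — A and F already connected.
D-E (16): add. Components now {A,B,C,D,E,F}
The 2nd edge added is A-D.

A-D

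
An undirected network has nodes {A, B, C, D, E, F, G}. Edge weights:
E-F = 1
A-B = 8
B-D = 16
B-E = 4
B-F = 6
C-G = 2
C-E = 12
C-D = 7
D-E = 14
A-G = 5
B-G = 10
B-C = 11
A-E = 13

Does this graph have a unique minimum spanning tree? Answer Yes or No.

Sort edges by weight, then run Kruskal:
E-F (1): add. Components now {A} {B} {C} {D} {E,F} {G}
C-G (2): add. Components now {A} {B} {C,G} {D} {E,F}
B-E (4): add. Components now {A} {B,E,F} {C,G} {D}
A-G (5): add. Components now {A,C,G} {B,E,F} {D}
B-F (6): skip — B and F already connected.
C-D (7): add. Components now {A,C,D,G} {B,E,F}
A-B (8): add. Components now {A,B,C,D,E,F,G}
Every non-tree edge has weight strictly greater than the heaviest edge on the tree path between its endpoints, so the MST is unique.

Yes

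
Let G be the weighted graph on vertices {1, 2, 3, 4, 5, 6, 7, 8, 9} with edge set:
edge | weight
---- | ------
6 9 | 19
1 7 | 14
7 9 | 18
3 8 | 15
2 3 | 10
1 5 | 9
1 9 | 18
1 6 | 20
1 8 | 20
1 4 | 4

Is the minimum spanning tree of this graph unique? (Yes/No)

No

Sort edges by weight, then run Kruskal:
1 4 (4): add — endpoints in different components.
1 5 (9): add — endpoints in different components.
2 3 (10): add — endpoints in different components.
1 7 (14): add — endpoints in different components.
3 8 (15): add — endpoints in different components.
1 9 (18): add — endpoints in different components.
7 9 (18): skip — 7 and 9 already connected.
6 9 (19): add — endpoints in different components.
1 6 (20): skip — 1 and 6 already connected.
1 8 (20): add — endpoints in different components.
Non-tree edge 7 9 has weight 18, equal to the heaviest edge on its tree cycle — swapping gives another MST of the same weight. Not unique.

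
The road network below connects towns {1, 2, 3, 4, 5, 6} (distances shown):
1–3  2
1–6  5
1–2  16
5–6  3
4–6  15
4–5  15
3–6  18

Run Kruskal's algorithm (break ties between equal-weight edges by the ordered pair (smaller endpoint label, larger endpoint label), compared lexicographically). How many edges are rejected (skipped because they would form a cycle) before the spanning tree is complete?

1

Sort edges by weight, then run Kruskal:
1–3 (2): add — endpoints in different components.
5–6 (3): add — endpoints in different components.
1–6 (5): add — endpoints in different components.
4–5 (15): add — endpoints in different components.
4–6 (15): skip — 4 and 6 already connected.
1–2 (16): add — endpoints in different components.
Edges rejected before the tree was complete: 1.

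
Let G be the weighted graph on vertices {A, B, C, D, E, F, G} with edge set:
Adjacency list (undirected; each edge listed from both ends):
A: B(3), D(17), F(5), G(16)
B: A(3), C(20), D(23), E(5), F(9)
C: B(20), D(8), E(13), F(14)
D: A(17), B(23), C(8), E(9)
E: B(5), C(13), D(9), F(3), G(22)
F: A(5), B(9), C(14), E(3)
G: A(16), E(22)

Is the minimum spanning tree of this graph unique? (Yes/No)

No

Sort edges by weight, then run Kruskal:
A–B (3): add — endpoints in different components.
E–F (3): add — endpoints in different components.
A–F (5): add — endpoints in different components.
B–E (5): skip — B and E already connected.
C–D (8): add — endpoints in different components.
B–F (9): skip — B and F already connected.
D–E (9): add — endpoints in different components.
C–E (13): skip — C and E already connected.
C–F (14): skip — C and F already connected.
A–G (16): add — endpoints in different components.
Non-tree edge B–E has weight 5, equal to the heaviest edge on its tree cycle — swapping gives another MST of the same weight. Not unique.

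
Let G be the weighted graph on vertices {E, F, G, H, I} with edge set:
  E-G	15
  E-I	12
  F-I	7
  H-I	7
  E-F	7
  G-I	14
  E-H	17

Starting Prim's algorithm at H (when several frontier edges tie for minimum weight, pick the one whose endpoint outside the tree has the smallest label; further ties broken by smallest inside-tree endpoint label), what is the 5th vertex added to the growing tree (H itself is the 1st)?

G

Grow the tree from H using Prim:
Step 1: frontier [H-I 7, E-H 17] → take H-I (7); add I.
Step 2: frontier [E-H 17, F-I 7, E-I 12, G-I 14] → take F-I (7); add F.
Step 3: frontier [E-F 7, E-H 17, E-I 12, G-I 14] → take E-F (7); add E.
Step 4: frontier [E-G 15, G-I 14] → take G-I (14); add G.
Vertex order: H, I, F, E, G. The 5th vertex is G.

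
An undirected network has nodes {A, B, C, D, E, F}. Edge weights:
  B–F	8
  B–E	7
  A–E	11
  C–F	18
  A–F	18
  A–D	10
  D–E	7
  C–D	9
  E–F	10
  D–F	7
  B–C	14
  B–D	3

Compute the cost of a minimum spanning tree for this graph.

36

Prim, starting at A.
Step 1: cheapest edge leaving the tree is A–D (10); add D.
Step 2: cheapest edge leaving the tree is B–D (3); add B.
Step 3: cheapest edge leaving the tree is B–E (7); add E.
Step 4: cheapest edge leaving the tree is D–F (7); add F.
Step 5: cheapest edge leaving the tree is C–D (9); add C.
MST edges: A–D, B–D, B–E, D–F, C–D; total weight 10+3+7+7+9 = 36.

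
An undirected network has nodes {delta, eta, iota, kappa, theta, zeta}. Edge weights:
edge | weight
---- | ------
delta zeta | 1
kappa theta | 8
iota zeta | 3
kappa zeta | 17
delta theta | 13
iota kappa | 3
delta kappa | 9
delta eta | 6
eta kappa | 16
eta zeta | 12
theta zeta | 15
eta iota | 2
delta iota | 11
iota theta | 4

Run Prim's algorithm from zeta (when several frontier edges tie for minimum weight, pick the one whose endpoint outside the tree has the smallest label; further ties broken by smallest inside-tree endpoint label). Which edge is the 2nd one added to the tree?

Prim's algorithm from zeta:
Step 1: frontier [delta zeta 1, iota zeta 3, eta zeta 12, theta zeta 15, kappa zeta 17] → take delta zeta (1); add delta.
Step 2: frontier [delta eta 6, delta kappa 9, delta iota 11, delta theta 13, iota zeta 3, eta zeta 12, theta zeta 15, kappa zeta 17] → take iota zeta (3); add iota.
Step 3: frontier [delta eta 6, delta kappa 9, delta theta 13, eta iota 2, iota kappa 3, iota theta 4, eta zeta 12, theta zeta 15, kappa zeta 17] → take eta iota (2); add eta.
Step 4: frontier [delta kappa 9, delta theta 13, eta kappa 16, iota kappa 3, iota theta 4, theta zeta 15, kappa zeta 17] → take iota kappa (3); add kappa.
Step 5: frontier [delta theta 13, iota theta 4, kappa theta 8, theta zeta 15] → take iota theta (4); add theta.
The 2nd edge added is iota zeta.

iota-zeta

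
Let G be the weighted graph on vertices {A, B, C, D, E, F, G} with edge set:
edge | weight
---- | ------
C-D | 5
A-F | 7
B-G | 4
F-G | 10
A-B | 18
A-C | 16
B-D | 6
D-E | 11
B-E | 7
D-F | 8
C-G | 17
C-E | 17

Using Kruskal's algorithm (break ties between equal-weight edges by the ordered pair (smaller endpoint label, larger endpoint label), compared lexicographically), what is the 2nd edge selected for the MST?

Sort edges by weight, then run Kruskal:
B-G (4): add — endpoints in different components.
C-D (5): add — endpoints in different components.
B-D (6): add — endpoints in different components.
A-F (7): add — endpoints in different components.
B-E (7): add — endpoints in different components.
D-F (8): add — endpoints in different components.
The 2nd edge added is C-D.

C-D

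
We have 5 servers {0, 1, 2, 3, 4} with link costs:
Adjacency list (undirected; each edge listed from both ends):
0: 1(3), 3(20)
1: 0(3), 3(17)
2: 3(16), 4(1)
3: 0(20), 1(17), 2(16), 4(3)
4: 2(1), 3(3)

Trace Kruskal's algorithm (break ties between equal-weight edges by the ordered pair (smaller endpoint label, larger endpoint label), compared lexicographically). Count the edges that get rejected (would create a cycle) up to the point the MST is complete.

Kruskal's algorithm — process edges by increasing weight (ties by edge label):
2-4 (1): add. Components now {0} {1} {2,4} {3}
0-1 (3): add. Components now {0,1} {2,4} {3}
3-4 (3): add. Components now {0,1} {2,3,4}
2-3 (16): skip — 2 and 3 already connected.
1-3 (17): add. Components now {0,1,2,3,4}
Edges rejected before the tree was complete: 1.

1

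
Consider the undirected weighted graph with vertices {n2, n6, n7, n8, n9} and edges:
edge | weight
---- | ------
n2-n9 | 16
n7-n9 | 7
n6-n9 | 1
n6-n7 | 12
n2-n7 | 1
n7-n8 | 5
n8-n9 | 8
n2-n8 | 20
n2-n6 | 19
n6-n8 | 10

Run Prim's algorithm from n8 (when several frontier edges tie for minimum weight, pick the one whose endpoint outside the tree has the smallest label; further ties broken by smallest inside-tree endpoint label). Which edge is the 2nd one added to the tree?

n2-n7

Prim, starting at n8.
Step 1: cheapest edge leaving the tree is n7-n8 (5); add n7.
Step 2: cheapest edge leaving the tree is n2-n7 (1); add n2.
Step 3: cheapest edge leaving the tree is n7-n9 (7); add n9.
Step 4: cheapest edge leaving the tree is n6-n9 (1); add n6.
The 2nd edge added is n2-n7.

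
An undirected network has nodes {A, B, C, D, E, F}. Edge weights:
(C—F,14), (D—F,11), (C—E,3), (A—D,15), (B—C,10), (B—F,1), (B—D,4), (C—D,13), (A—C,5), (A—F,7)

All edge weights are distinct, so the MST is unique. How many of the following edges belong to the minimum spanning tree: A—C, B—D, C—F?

Kruskal's algorithm — process edges by increasing weight (ties by edge label):
B—F (1): add — endpoints in different components.
C—E (3): add — endpoints in different components.
B—D (4): add — endpoints in different components.
A—C (5): add — endpoints in different components.
A—F (7): add — endpoints in different components.
MST edge set: {B—F, C—E, B—D, A—C, A—F}.
Of the listed edges, {A—C, B—D} are in the MST → 2.

2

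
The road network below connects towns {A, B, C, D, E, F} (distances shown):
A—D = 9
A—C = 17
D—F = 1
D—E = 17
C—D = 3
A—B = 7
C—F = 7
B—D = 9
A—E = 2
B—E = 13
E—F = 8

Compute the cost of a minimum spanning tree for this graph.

21

Prim's algorithm from E:
Step 1: frontier [A—E 2, E—F 8, B—E 13, D—E 17] → take A—E (2); add A.
Step 2: frontier [A—B 7, A—D 9, A—C 17, E—F 8, B—E 13, D—E 17] → take A—B (7); add B.
Step 3: frontier [A—D 9, A—C 17, B—D 9, E—F 8, D—E 17] → take E—F (8); add F.
Step 4: frontier [A—D 9, A—C 17, B—D 9, D—E 17, D—F 1, C—F 7] → take D—F (1); add D.
Step 5: frontier [A—C 17, C—D 3, C—F 7] → take C—D (3); add C.
MST edges: A—E, A—B, E—F, D—F, C—D; total weight 2+7+8+1+3 = 21.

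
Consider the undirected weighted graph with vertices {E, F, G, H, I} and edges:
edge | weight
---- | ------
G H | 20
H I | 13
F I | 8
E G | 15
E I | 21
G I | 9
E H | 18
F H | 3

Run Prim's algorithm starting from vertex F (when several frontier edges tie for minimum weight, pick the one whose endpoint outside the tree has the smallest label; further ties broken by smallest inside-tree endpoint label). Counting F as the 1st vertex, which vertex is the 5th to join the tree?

E

Prim's algorithm from F:
Step 1: cheapest edge leaving the tree is F H (3); add H.
Step 2: cheapest edge leaving the tree is F I (8); add I.
Step 3: cheapest edge leaving the tree is G I (9); add G.
Step 4: cheapest edge leaving the tree is E G (15); add E.
Vertex order: F, H, I, G, E. The 5th vertex is E.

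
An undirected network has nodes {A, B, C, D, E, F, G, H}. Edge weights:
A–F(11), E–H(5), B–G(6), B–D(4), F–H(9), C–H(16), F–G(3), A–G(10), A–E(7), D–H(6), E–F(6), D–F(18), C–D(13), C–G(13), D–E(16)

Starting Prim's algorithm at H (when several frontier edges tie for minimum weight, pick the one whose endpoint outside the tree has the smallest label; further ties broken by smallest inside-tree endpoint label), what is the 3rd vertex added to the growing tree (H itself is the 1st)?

Grow the tree from H using Prim:
Step 1: cheapest edge leaving the tree is E–H (5); add E.
Step 2: cheapest edge leaving the tree is D–H (6); add D.
Step 3: cheapest edge leaving the tree is B–D (4); add B.
Step 4: cheapest edge leaving the tree is E–F (6); add F.
Step 5: cheapest edge leaving the tree is F–G (3); add G.
Step 6: cheapest edge leaving the tree is A–E (7); add A.
Step 7: cheapest edge leaving the tree is C–D (13); add C.
Vertex order: H, E, D, B, F, G, A, C. The 3rd vertex is D.

D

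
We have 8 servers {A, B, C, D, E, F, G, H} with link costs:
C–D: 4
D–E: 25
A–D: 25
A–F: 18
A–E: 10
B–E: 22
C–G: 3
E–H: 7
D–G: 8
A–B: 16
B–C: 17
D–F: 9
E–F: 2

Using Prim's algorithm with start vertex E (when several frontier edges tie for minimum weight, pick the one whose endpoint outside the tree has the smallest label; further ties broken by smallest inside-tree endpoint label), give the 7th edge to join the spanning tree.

Prim, starting at E.
Step 1: frontier [E–F 2, E–H 7, A–E 10, B–E 22, D–E 25] → take E–F (2); add F.
Step 2: frontier [E–H 7, A–E 10, B–E 22, D–E 25, D–F 9, A–F 18] → take E–H (7); add H.
Step 3: frontier [A–E 10, B–E 22, D–E 25, D–F 9, A–F 18] → take D–F (9); add D.
Step 4: frontier [C–D 4, D–G 8, A–D 25, A–E 10, B–E 22, A–F 18] → take C–D (4); add C.
Step 5: frontier [C–G 3, B–C 17, D–G 8, A–D 25, A–E 10, B–E 22, A–F 18] → take C–G (3); add G.
Step 6: frontier [B–C 17, A–D 25, A–E 10, B–E 22, A–F 18] → take A–E (10); add A.
Step 7: frontier [A–B 16, B–C 17, B–E 22] → take A–B (16); add B.
The 7th edge added is A–B.

A-B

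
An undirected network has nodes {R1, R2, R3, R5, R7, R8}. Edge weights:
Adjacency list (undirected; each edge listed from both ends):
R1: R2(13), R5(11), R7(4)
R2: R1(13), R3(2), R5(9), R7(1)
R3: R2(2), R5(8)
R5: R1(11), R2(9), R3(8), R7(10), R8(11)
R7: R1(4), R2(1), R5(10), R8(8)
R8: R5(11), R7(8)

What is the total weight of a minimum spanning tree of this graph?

Kruskal's algorithm — process edges by increasing weight (ties by edge label):
R2-R7 (1): add. Components now {R2,R7} {R5} {R1} {R3} {R8}
R2-R3 (2): add. Components now {R2,R3,R7} {R5} {R1} {R8}
R1-R7 (4): add. Components now {R1,R2,R3,R7} {R5} {R8}
R3-R5 (8): add. Components now {R1,R2,R3,R5,R7} {R8}
R7-R8 (8): add. Components now {R1,R2,R3,R5,R7,R8}
MST edges: R2-R7, R2-R3, R1-R7, R3-R5, R7-R8; total weight 1+2+4+8+8 = 23.

23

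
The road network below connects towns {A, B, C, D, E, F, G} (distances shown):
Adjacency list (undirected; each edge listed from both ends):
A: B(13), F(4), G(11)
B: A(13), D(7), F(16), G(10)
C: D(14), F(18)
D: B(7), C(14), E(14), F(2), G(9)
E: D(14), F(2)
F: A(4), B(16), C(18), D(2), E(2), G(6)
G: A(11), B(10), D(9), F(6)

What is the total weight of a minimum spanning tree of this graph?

35

Prim, starting at F.
Step 1: cheapest edge leaving the tree is D-F (2); add D.
Step 2: cheapest edge leaving the tree is E-F (2); add E.
Step 3: cheapest edge leaving the tree is A-F (4); add A.
Step 4: cheapest edge leaving the tree is F-G (6); add G.
Step 5: cheapest edge leaving the tree is B-D (7); add B.
Step 6: cheapest edge leaving the tree is C-D (14); add C.
MST edges: D-F, E-F, A-F, F-G, B-D, C-D; total weight 2+2+4+6+7+14 = 35.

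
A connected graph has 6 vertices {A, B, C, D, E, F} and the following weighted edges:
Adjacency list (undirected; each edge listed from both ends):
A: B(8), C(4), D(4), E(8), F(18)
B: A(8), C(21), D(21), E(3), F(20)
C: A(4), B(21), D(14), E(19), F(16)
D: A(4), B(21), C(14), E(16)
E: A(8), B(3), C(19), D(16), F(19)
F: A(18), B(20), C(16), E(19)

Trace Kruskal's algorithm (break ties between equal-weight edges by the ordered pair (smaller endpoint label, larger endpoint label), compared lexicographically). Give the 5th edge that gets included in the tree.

Kruskal: consider edges lightest-first.
B-E (3): add — endpoints in different components.
A-C (4): add — endpoints in different components.
A-D (4): add — endpoints in different components.
A-B (8): add — endpoints in different components.
A-E (8): skip — A and E already connected.
C-D (14): skip — C and D already connected.
C-F (16): add — endpoints in different components.
The 5th edge added is C-F.

C-F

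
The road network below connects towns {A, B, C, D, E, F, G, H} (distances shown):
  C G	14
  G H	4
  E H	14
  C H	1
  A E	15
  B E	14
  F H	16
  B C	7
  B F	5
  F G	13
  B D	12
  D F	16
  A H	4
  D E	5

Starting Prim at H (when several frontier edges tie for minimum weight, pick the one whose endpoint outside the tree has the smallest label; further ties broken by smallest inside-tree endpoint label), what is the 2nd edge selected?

A-H

Prim, starting at H.
Step 1: cheapest edge leaving the tree is C H (1); add C.
Step 2: cheapest edge leaving the tree is A H (4); add A.
Step 3: cheapest edge leaving the tree is G H (4); add G.
Step 4: cheapest edge leaving the tree is B C (7); add B.
Step 5: cheapest edge leaving the tree is B F (5); add F.
Step 6: cheapest edge leaving the tree is B D (12); add D.
Step 7: cheapest edge leaving the tree is D E (5); add E.
The 2nd edge added is A H.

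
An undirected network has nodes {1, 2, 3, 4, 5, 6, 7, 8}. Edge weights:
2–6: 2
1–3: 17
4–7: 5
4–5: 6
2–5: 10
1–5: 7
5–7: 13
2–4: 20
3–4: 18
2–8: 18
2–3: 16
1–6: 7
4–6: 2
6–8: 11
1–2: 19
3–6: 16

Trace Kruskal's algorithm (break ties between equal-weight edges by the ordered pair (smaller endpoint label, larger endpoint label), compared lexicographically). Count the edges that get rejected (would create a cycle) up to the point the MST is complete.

Kruskal: consider edges lightest-first.
2–6 (2): add — endpoints in different components.
4–6 (2): add — endpoints in different components.
4–7 (5): add — endpoints in different components.
4–5 (6): add — endpoints in different components.
1–5 (7): add — endpoints in different components.
1–6 (7): skip — 1 and 6 already connected.
2–5 (10): skip — 2 and 5 already connected.
6–8 (11): add — endpoints in different components.
5–7 (13): skip — 5 and 7 already connected.
2–3 (16): add — endpoints in different components.
Edges rejected before the tree was complete: 3.

3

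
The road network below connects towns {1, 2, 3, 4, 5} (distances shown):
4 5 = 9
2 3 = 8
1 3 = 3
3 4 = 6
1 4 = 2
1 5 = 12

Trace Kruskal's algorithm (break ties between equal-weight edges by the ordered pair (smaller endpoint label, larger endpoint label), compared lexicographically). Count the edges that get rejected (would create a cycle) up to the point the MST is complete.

1

Kruskal: consider edges lightest-first.
1 4 (2): add — endpoints in different components.
1 3 (3): add — endpoints in different components.
3 4 (6): skip — 3 and 4 already connected.
2 3 (8): add — endpoints in different components.
4 5 (9): add — endpoints in different components.
Edges rejected before the tree was complete: 1.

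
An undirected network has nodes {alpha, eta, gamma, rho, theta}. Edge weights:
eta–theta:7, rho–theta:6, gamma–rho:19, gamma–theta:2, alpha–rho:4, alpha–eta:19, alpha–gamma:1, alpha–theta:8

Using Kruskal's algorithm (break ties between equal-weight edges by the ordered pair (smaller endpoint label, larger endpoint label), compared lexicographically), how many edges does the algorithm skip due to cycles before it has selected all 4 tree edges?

1

Sort edges by weight, then run Kruskal:
alpha–gamma (1): add. Components now {alpha,gamma} {theta} {rho} {eta}
gamma–theta (2): add. Components now {alpha,gamma,theta} {rho} {eta}
alpha–rho (4): add. Components now {alpha,gamma,rho,theta} {eta}
rho–theta (6): skip — theta and rho already connected.
eta–theta (7): add. Components now {alpha,eta,gamma,rho,theta}
Edges rejected before the tree was complete: 1.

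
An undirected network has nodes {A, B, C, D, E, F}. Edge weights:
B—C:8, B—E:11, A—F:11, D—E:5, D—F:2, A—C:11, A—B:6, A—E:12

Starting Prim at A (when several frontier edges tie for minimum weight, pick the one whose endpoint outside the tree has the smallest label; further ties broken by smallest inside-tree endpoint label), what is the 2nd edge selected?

Prim, starting at A.
Step 1: frontier [A—B 6, A—C 11, A—F 11, A—E 12] → take A—B (6); add B.
Step 2: frontier [A—C 11, A—F 11, A—E 12, B—C 8, B—E 11] → take B—C (8); add C.
Step 3: frontier [A—F 11, A—E 12, B—E 11] → take B—E (11); add E.
Step 4: frontier [A—F 11, D—E 5] → take D—E (5); add D.
Step 5: frontier [A—F 11, D—F 2] → take D—F (2); add F.
The 2nd edge added is B—C.

B-C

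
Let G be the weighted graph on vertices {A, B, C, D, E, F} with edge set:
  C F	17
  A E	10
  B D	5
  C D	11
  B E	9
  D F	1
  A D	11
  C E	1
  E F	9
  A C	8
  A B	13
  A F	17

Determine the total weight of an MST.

24

Kruskal: consider edges lightest-first.
C E (1): add. Components now {A} {B} {C,E} {D} {F}
D F (1): add. Components now {A} {B} {C,E} {D,F}
B D (5): add. Components now {A} {B,D,F} {C,E}
A C (8): add. Components now {A,C,E} {B,D,F}
B E (9): add. Components now {A,B,C,D,E,F}
MST edges: C E, D F, B D, A C, B E; total weight 1+1+5+8+9 = 24.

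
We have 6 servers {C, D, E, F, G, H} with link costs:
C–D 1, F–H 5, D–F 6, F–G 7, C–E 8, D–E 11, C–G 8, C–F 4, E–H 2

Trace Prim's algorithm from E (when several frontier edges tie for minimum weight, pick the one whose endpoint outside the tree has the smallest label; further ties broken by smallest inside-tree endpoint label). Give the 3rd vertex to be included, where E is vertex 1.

Prim's algorithm from E:
Step 1: cheapest edge leaving the tree is E–H (2); add H.
Step 2: cheapest edge leaving the tree is F–H (5); add F.
Step 3: cheapest edge leaving the tree is C–F (4); add C.
Step 4: cheapest edge leaving the tree is C–D (1); add D.
Step 5: cheapest edge leaving the tree is F–G (7); add G.
Vertex order: E, H, F, C, D, G. The 3rd vertex is F.

F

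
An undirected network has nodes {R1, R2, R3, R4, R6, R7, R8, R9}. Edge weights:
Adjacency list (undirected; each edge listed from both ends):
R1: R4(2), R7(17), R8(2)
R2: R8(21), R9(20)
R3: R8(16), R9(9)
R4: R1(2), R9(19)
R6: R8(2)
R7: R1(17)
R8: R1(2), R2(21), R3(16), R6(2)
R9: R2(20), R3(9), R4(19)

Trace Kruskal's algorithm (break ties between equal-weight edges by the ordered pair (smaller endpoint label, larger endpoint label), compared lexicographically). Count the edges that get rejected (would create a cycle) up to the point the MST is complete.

1

Sort edges by weight, then run Kruskal:
R1-R4 (2): add — endpoints in different components.
R1-R8 (2): add — endpoints in different components.
R6-R8 (2): add — endpoints in different components.
R3-R9 (9): add — endpoints in different components.
R3-R8 (16): add — endpoints in different components.
R1-R7 (17): add — endpoints in different components.
R4-R9 (19): skip — R4 and R9 already connected.
R2-R9 (20): add — endpoints in different components.
Edges rejected before the tree was complete: 1.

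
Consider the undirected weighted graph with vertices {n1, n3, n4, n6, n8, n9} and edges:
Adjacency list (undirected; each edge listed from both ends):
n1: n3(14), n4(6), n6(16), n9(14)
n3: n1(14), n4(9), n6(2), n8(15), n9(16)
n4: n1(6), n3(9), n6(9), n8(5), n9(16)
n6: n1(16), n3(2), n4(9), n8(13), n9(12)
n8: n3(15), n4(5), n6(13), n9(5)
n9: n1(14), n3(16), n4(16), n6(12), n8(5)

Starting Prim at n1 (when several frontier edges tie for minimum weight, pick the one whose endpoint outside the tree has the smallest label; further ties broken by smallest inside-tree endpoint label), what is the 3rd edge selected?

n8-n9

Prim's algorithm from n1:
Step 1: frontier [n1 n4 6, n1 n3 14, n1 n9 14, n1 n6 16] → take n1 n4 (6); add n4.
Step 2: frontier [n1 n3 14, n1 n9 14, n1 n6 16, n4 n8 5, n3 n4 9, n4 n6 9, n4 n9 16] → take n4 n8 (5); add n8.
Step 3: frontier [n1 n3 14, n1 n9 14, n1 n6 16, n3 n4 9, n4 n6 9, n4 n9 16, n8 n9 5, n6 n8 13, n3 n8 15] → take n8 n9 (5); add n9.
Step 4: frontier [n1 n3 14, n1 n6 16, n3 n4 9, n4 n6 9, n6 n8 13, n3 n8 15, n6 n9 12, n3 n9 16] → take n3 n4 (9); add n3.
Step 5: frontier [n1 n6 16, n3 n6 2, n4 n6 9, n6 n8 13, n6 n9 12] → take n3 n6 (2); add n6.
The 3rd edge added is n8 n9.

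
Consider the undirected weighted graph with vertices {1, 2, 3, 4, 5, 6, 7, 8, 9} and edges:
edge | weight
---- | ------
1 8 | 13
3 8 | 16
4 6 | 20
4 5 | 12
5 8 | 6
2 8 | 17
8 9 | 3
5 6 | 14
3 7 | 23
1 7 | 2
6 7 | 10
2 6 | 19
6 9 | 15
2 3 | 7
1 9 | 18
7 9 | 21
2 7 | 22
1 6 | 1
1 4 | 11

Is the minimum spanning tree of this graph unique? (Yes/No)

Sort edges by weight, then run Kruskal:
1 6 (1): add — endpoints in different components.
1 7 (2): add — endpoints in different components.
8 9 (3): add — endpoints in different components.
5 8 (6): add — endpoints in different components.
2 3 (7): add — endpoints in different components.
6 7 (10): skip — 6 and 7 already connected.
1 4 (11): add — endpoints in different components.
4 5 (12): add — endpoints in different components.
1 8 (13): skip — 1 and 8 already connected.
5 6 (14): skip — 5 and 6 already connected.
6 9 (15): skip — 6 and 9 already connected.
3 8 (16): add — endpoints in different components.
Every non-tree edge has weight strictly greater than the heaviest edge on the tree path between its endpoints, so the MST is unique.

Yes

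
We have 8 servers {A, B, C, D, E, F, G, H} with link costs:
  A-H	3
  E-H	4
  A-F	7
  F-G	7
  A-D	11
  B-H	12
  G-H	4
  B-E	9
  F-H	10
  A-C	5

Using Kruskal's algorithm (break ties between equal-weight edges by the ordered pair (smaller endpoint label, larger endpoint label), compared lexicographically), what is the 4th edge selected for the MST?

Kruskal's algorithm — process edges by increasing weight (ties by edge label):
A-H (3): add — endpoints in different components.
E-H (4): add — endpoints in different components.
G-H (4): add — endpoints in different components.
A-C (5): add — endpoints in different components.
A-F (7): add — endpoints in different components.
F-G (7): skip — F and G already connected.
B-E (9): add — endpoints in different components.
F-H (10): skip — F and H already connected.
A-D (11): add — endpoints in different components.
The 4th edge added is A-C.

A-C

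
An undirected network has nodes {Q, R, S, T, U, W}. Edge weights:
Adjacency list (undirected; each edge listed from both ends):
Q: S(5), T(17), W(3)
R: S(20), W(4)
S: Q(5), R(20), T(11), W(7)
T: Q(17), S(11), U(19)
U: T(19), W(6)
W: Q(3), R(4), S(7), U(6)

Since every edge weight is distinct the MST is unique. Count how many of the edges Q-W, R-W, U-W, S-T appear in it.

Sort edges by weight, then run Kruskal:
Q-W (3): add. Components now {Q,W} {R} {U} {S} {T}
R-W (4): add. Components now {Q,R,W} {U} {S} {T}
Q-S (5): add. Components now {Q,R,S,W} {U} {T}
U-W (6): add. Components now {Q,R,S,U,W} {T}
S-W (7): skip — S and W already connected.
S-T (11): add. Components now {Q,R,S,T,U,W}
MST edge set: {Q-W, R-W, Q-S, U-W, S-T}.
Of the listed edges, {Q-W, R-W, U-W, S-T} are in the MST → 4.

4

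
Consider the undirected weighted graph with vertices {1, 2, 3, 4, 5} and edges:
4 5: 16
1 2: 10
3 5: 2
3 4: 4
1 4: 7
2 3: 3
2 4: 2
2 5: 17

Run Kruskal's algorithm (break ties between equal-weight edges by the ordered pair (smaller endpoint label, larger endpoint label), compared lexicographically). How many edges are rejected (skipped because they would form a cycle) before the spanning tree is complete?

1

Kruskal: consider edges lightest-first.
2 4 (2): add — endpoints in different components.
3 5 (2): add — endpoints in different components.
2 3 (3): add — endpoints in different components.
3 4 (4): skip — 3 and 4 already connected.
1 4 (7): add — endpoints in different components.
Edges rejected before the tree was complete: 1.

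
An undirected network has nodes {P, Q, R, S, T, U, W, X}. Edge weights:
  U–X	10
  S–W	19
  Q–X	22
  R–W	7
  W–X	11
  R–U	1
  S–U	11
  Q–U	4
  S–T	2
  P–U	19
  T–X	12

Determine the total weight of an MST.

Grow the tree from W using Prim:
Step 1: frontier [R–W 7, W–X 11, S–W 19] → take R–W (7); add R.
Step 2: frontier [R–U 1, W–X 11, S–W 19] → take R–U (1); add U.
Step 3: frontier [Q–U 4, U–X 10, S–U 11, P–U 19, W–X 11, S–W 19] → take Q–U (4); add Q.
Step 4: frontier [Q–X 22, U–X 10, S–U 11, P–U 19, W–X 11, S–W 19] → take U–X (10); add X.
Step 5: frontier [S–U 11, P–U 19, S–W 19, T–X 12] → take S–U (11); add S.
Step 6: frontier [S–T 2, P–U 19, T–X 12] → take S–T (2); add T.
Step 7: frontier [P–U 19] → take P–U (19); add P.
MST edges: R–W, R–U, Q–U, U–X, S–U, S–T, P–U; total weight 7+1+4+10+11+2+19 = 54.

54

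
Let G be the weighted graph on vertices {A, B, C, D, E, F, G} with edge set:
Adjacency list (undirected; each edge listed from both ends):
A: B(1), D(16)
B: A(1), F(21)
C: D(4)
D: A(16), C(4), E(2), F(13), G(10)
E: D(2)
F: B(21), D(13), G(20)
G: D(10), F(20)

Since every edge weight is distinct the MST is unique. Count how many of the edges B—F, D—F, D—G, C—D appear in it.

3

Sort edges by weight, then run Kruskal:
A—B (1): add. Components now {A,B} {C} {D} {E} {F} {G}
D—E (2): add. Components now {A,B} {C} {D,E} {F} {G}
C—D (4): add. Components now {A,B} {C,D,E} {F} {G}
D—G (10): add. Components now {A,B} {C,D,E,G} {F}
D—F (13): add. Components now {A,B} {C,D,E,F,G}
A—D (16): add. Components now {A,B,C,D,E,F,G}
MST edge set: {A—B, D—E, C—D, D—G, D—F, A—D}.
Of the listed edges, {D—F, D—G, C—D} are in the MST → 3.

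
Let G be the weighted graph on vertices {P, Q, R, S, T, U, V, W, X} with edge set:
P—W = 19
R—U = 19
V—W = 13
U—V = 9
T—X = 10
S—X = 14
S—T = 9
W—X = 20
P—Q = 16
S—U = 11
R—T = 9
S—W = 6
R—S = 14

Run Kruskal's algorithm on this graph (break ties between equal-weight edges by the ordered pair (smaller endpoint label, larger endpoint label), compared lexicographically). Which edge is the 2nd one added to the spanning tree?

Kruskal's algorithm — process edges by increasing weight (ties by edge label):
S—W (6): add — endpoints in different components.
R—T (9): add — endpoints in different components.
S—T (9): add — endpoints in different components.
U—V (9): add — endpoints in different components.
T—X (10): add — endpoints in different components.
S—U (11): add — endpoints in different components.
V—W (13): skip — V and W already connected.
R—S (14): skip — S and R already connected.
S—X (14): skip — S and X already connected.
P—Q (16): add — endpoints in different components.
P—W (19): add — endpoints in different components.
The 2nd edge added is R—T.

R-T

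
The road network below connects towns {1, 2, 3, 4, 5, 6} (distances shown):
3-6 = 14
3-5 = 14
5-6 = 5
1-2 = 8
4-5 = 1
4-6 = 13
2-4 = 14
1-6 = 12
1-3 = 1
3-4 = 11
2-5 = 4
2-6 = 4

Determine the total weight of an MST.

Sort edges by weight, then run Kruskal:
1-3 (1): add. Components now {1,3} {2} {4} {5} {6}
4-5 (1): add. Components now {1,3} {2} {4,5} {6}
2-5 (4): add. Components now {1,3} {2,4,5} {6}
2-6 (4): add. Components now {1,3} {2,4,5,6}
5-6 (5): skip — 5 and 6 already connected.
1-2 (8): add. Components now {1,2,3,4,5,6}
MST edges: 1-3, 4-5, 2-5, 2-6, 1-2; total weight 1+1+4+4+8 = 18.

18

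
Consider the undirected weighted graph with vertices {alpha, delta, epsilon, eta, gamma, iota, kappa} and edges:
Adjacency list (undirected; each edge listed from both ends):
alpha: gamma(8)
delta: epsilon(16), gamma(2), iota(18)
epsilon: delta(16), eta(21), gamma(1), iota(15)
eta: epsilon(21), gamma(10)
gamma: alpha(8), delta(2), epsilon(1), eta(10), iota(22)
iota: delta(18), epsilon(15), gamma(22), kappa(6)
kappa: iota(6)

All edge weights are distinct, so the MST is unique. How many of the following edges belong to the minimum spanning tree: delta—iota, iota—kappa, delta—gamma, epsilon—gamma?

3

Kruskal's algorithm — process edges by increasing weight (ties by edge label):
epsilon—gamma (1): add — endpoints in different components.
delta—gamma (2): add — endpoints in different components.
iota—kappa (6): add — endpoints in different components.
alpha—gamma (8): add — endpoints in different components.
eta—gamma (10): add — endpoints in different components.
epsilon—iota (15): add — endpoints in different components.
MST edge set: {epsilon—gamma, delta—gamma, iota—kappa, alpha—gamma, eta—gamma, epsilon—iota}.
Of the listed edges, {iota—kappa, delta—gamma, epsilon—gamma} are in the MST → 3.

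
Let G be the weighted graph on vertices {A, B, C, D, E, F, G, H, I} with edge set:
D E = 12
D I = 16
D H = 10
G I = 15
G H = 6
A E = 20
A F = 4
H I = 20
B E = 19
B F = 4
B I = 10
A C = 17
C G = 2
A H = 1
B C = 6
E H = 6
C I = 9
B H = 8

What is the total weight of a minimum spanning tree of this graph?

42

Kruskal: consider edges lightest-first.
A H (1): add — endpoints in different components.
C G (2): add — endpoints in different components.
A F (4): add — endpoints in different components.
B F (4): add — endpoints in different components.
B C (6): add — endpoints in different components.
E H (6): add — endpoints in different components.
G H (6): skip — G and H already connected.
B H (8): skip — B and H already connected.
C I (9): add — endpoints in different components.
B I (10): skip — B and I already connected.
D H (10): add — endpoints in different components.
MST edges: A H, C G, A F, B F, B C, E H, C I, D H; total weight 1+2+4+4+6+6+9+10 = 42.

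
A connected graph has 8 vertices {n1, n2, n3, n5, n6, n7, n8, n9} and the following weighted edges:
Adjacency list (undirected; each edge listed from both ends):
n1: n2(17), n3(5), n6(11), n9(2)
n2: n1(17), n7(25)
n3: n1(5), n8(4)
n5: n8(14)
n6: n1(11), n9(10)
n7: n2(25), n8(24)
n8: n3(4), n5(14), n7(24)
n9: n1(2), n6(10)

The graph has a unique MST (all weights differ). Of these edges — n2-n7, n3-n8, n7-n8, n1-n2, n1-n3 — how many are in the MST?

4

Kruskal's algorithm — process edges by increasing weight (ties by edge label):
n1-n9 (2): add — endpoints in different components.
n3-n8 (4): add — endpoints in different components.
n1-n3 (5): add — endpoints in different components.
n6-n9 (10): add — endpoints in different components.
n1-n6 (11): skip — n1 and n6 already connected.
n5-n8 (14): add — endpoints in different components.
n1-n2 (17): add — endpoints in different components.
n7-n8 (24): add — endpoints in different components.
MST edge set: {n1-n9, n3-n8, n1-n3, n6-n9, n5-n8, n1-n2, n7-n8}.
Of the listed edges, {n3-n8, n7-n8, n1-n2, n1-n3} are in the MST → 4.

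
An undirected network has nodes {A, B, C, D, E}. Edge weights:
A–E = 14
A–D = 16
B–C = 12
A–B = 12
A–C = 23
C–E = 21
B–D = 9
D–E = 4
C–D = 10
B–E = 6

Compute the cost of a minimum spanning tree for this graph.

Sort edges by weight, then run Kruskal:
D–E (4): add. Components now {A} {B} {C} {D,E}
B–E (6): add. Components now {A} {B,D,E} {C}
B–D (9): skip — B and D already connected.
C–D (10): add. Components now {A} {B,C,D,E}
A–B (12): add. Components now {A,B,C,D,E}
MST edges: D–E, B–E, C–D, A–B; total weight 4+6+10+12 = 32.

32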